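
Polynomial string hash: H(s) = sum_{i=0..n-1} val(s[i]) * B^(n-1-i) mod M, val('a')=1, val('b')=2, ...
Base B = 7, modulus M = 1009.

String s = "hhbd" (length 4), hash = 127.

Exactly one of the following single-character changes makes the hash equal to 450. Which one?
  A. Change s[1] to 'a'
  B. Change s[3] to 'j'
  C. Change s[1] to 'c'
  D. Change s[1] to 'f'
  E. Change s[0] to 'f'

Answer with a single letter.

Answer: E

Derivation:
Option A: s[1]='h'->'a', delta=(1-8)*7^2 mod 1009 = 666, hash=127+666 mod 1009 = 793
Option B: s[3]='d'->'j', delta=(10-4)*7^0 mod 1009 = 6, hash=127+6 mod 1009 = 133
Option C: s[1]='h'->'c', delta=(3-8)*7^2 mod 1009 = 764, hash=127+764 mod 1009 = 891
Option D: s[1]='h'->'f', delta=(6-8)*7^2 mod 1009 = 911, hash=127+911 mod 1009 = 29
Option E: s[0]='h'->'f', delta=(6-8)*7^3 mod 1009 = 323, hash=127+323 mod 1009 = 450 <-- target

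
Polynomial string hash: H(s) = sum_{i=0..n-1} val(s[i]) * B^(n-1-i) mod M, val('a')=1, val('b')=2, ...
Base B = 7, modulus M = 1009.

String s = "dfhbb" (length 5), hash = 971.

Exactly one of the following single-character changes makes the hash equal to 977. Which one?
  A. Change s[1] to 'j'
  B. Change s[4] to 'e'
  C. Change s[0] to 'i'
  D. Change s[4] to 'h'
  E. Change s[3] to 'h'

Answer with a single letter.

Answer: D

Derivation:
Option A: s[1]='f'->'j', delta=(10-6)*7^3 mod 1009 = 363, hash=971+363 mod 1009 = 325
Option B: s[4]='b'->'e', delta=(5-2)*7^0 mod 1009 = 3, hash=971+3 mod 1009 = 974
Option C: s[0]='d'->'i', delta=(9-4)*7^4 mod 1009 = 906, hash=971+906 mod 1009 = 868
Option D: s[4]='b'->'h', delta=(8-2)*7^0 mod 1009 = 6, hash=971+6 mod 1009 = 977 <-- target
Option E: s[3]='b'->'h', delta=(8-2)*7^1 mod 1009 = 42, hash=971+42 mod 1009 = 4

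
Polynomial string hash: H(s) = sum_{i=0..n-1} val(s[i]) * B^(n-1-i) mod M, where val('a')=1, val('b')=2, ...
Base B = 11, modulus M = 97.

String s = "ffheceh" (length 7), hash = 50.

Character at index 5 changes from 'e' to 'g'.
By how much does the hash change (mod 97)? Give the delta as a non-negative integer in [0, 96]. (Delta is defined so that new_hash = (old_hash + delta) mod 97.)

Answer: 22

Derivation:
Delta formula: (val(new) - val(old)) * B^(n-1-k) mod M
  val('g') - val('e') = 7 - 5 = 2
  B^(n-1-k) = 11^1 mod 97 = 11
  Delta = 2 * 11 mod 97 = 22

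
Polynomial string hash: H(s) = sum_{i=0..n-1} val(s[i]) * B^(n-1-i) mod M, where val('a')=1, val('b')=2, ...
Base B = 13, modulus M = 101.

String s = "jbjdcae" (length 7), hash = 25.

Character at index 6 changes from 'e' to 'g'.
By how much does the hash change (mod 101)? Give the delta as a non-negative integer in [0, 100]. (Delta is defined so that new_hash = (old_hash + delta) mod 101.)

Delta formula: (val(new) - val(old)) * B^(n-1-k) mod M
  val('g') - val('e') = 7 - 5 = 2
  B^(n-1-k) = 13^0 mod 101 = 1
  Delta = 2 * 1 mod 101 = 2

Answer: 2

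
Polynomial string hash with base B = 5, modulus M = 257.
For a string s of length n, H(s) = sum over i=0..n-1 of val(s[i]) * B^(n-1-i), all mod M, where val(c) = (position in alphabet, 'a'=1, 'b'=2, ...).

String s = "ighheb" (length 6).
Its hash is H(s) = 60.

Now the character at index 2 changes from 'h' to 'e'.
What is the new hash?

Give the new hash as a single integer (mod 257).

val('h') = 8, val('e') = 5
Position k = 2, exponent = n-1-k = 3
B^3 mod M = 5^3 mod 257 = 125
Delta = (5 - 8) * 125 mod 257 = 139
New hash = (60 + 139) mod 257 = 199

Answer: 199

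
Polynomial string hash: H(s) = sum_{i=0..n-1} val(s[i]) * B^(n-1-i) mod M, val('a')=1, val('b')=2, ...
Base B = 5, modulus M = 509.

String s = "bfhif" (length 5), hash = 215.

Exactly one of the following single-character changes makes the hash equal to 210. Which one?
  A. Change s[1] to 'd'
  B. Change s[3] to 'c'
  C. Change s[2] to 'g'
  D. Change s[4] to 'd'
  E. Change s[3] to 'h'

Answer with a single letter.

Answer: E

Derivation:
Option A: s[1]='f'->'d', delta=(4-6)*5^3 mod 509 = 259, hash=215+259 mod 509 = 474
Option B: s[3]='i'->'c', delta=(3-9)*5^1 mod 509 = 479, hash=215+479 mod 509 = 185
Option C: s[2]='h'->'g', delta=(7-8)*5^2 mod 509 = 484, hash=215+484 mod 509 = 190
Option D: s[4]='f'->'d', delta=(4-6)*5^0 mod 509 = 507, hash=215+507 mod 509 = 213
Option E: s[3]='i'->'h', delta=(8-9)*5^1 mod 509 = 504, hash=215+504 mod 509 = 210 <-- target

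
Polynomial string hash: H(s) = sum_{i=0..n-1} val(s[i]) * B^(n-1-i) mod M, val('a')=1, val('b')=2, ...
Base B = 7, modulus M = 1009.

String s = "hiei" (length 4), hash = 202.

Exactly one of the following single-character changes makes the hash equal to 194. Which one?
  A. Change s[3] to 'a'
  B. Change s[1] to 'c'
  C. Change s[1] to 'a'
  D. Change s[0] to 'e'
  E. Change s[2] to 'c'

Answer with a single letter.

Answer: A

Derivation:
Option A: s[3]='i'->'a', delta=(1-9)*7^0 mod 1009 = 1001, hash=202+1001 mod 1009 = 194 <-- target
Option B: s[1]='i'->'c', delta=(3-9)*7^2 mod 1009 = 715, hash=202+715 mod 1009 = 917
Option C: s[1]='i'->'a', delta=(1-9)*7^2 mod 1009 = 617, hash=202+617 mod 1009 = 819
Option D: s[0]='h'->'e', delta=(5-8)*7^3 mod 1009 = 989, hash=202+989 mod 1009 = 182
Option E: s[2]='e'->'c', delta=(3-5)*7^1 mod 1009 = 995, hash=202+995 mod 1009 = 188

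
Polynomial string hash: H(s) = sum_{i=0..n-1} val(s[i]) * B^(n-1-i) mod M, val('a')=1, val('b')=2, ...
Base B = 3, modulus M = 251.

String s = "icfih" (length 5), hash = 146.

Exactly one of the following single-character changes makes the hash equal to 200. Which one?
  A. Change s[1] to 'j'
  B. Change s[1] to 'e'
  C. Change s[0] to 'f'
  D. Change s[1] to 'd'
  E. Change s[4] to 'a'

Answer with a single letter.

Option A: s[1]='c'->'j', delta=(10-3)*3^3 mod 251 = 189, hash=146+189 mod 251 = 84
Option B: s[1]='c'->'e', delta=(5-3)*3^3 mod 251 = 54, hash=146+54 mod 251 = 200 <-- target
Option C: s[0]='i'->'f', delta=(6-9)*3^4 mod 251 = 8, hash=146+8 mod 251 = 154
Option D: s[1]='c'->'d', delta=(4-3)*3^3 mod 251 = 27, hash=146+27 mod 251 = 173
Option E: s[4]='h'->'a', delta=(1-8)*3^0 mod 251 = 244, hash=146+244 mod 251 = 139

Answer: B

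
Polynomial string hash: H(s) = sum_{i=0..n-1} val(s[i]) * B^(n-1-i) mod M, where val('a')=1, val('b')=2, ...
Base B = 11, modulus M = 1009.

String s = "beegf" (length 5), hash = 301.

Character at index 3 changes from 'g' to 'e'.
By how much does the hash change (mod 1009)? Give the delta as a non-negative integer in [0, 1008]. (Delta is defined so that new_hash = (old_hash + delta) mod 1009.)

Delta formula: (val(new) - val(old)) * B^(n-1-k) mod M
  val('e') - val('g') = 5 - 7 = -2
  B^(n-1-k) = 11^1 mod 1009 = 11
  Delta = -2 * 11 mod 1009 = 987

Answer: 987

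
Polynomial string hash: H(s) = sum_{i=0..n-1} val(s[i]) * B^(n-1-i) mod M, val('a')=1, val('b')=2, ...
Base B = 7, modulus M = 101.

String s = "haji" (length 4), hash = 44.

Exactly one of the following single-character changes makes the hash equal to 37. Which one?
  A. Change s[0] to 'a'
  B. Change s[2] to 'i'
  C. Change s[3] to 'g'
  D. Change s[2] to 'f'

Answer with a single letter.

Answer: B

Derivation:
Option A: s[0]='h'->'a', delta=(1-8)*7^3 mod 101 = 23, hash=44+23 mod 101 = 67
Option B: s[2]='j'->'i', delta=(9-10)*7^1 mod 101 = 94, hash=44+94 mod 101 = 37 <-- target
Option C: s[3]='i'->'g', delta=(7-9)*7^0 mod 101 = 99, hash=44+99 mod 101 = 42
Option D: s[2]='j'->'f', delta=(6-10)*7^1 mod 101 = 73, hash=44+73 mod 101 = 16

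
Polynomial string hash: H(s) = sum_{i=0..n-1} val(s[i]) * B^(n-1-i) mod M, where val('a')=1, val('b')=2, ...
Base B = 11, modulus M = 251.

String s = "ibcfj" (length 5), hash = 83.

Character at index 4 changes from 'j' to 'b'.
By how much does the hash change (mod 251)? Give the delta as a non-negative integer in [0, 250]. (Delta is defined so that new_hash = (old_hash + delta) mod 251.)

Delta formula: (val(new) - val(old)) * B^(n-1-k) mod M
  val('b') - val('j') = 2 - 10 = -8
  B^(n-1-k) = 11^0 mod 251 = 1
  Delta = -8 * 1 mod 251 = 243

Answer: 243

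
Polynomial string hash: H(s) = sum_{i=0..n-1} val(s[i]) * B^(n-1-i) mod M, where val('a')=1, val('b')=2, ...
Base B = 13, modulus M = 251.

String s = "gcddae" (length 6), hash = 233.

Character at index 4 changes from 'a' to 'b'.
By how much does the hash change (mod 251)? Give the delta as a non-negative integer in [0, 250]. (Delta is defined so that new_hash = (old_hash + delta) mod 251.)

Delta formula: (val(new) - val(old)) * B^(n-1-k) mod M
  val('b') - val('a') = 2 - 1 = 1
  B^(n-1-k) = 13^1 mod 251 = 13
  Delta = 1 * 13 mod 251 = 13

Answer: 13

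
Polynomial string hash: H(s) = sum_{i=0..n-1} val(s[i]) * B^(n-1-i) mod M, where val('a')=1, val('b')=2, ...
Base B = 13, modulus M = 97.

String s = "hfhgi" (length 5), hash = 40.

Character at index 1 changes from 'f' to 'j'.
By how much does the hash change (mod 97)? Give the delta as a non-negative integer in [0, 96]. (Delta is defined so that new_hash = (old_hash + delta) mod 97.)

Delta formula: (val(new) - val(old)) * B^(n-1-k) mod M
  val('j') - val('f') = 10 - 6 = 4
  B^(n-1-k) = 13^3 mod 97 = 63
  Delta = 4 * 63 mod 97 = 58

Answer: 58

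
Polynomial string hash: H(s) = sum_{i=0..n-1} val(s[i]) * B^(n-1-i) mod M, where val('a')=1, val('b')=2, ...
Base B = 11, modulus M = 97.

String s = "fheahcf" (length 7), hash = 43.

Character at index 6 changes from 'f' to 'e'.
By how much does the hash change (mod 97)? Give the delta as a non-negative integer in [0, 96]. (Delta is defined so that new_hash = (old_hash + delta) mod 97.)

Delta formula: (val(new) - val(old)) * B^(n-1-k) mod M
  val('e') - val('f') = 5 - 6 = -1
  B^(n-1-k) = 11^0 mod 97 = 1
  Delta = -1 * 1 mod 97 = 96

Answer: 96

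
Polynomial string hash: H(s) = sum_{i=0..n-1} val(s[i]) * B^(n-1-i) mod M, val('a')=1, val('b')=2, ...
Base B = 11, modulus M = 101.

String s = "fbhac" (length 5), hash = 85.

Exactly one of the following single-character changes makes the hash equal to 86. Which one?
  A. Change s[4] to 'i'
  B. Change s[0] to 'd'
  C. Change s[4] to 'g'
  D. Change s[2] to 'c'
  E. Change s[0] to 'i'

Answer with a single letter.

Answer: D

Derivation:
Option A: s[4]='c'->'i', delta=(9-3)*11^0 mod 101 = 6, hash=85+6 mod 101 = 91
Option B: s[0]='f'->'d', delta=(4-6)*11^4 mod 101 = 8, hash=85+8 mod 101 = 93
Option C: s[4]='c'->'g', delta=(7-3)*11^0 mod 101 = 4, hash=85+4 mod 101 = 89
Option D: s[2]='h'->'c', delta=(3-8)*11^2 mod 101 = 1, hash=85+1 mod 101 = 86 <-- target
Option E: s[0]='f'->'i', delta=(9-6)*11^4 mod 101 = 89, hash=85+89 mod 101 = 73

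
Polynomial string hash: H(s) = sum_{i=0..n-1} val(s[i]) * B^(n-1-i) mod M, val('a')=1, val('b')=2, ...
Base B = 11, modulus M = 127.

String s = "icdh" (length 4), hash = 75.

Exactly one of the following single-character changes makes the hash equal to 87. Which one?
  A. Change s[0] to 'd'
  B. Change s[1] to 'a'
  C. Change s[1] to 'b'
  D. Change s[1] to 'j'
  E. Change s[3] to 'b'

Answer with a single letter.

Answer: B

Derivation:
Option A: s[0]='i'->'d', delta=(4-9)*11^3 mod 127 = 76, hash=75+76 mod 127 = 24
Option B: s[1]='c'->'a', delta=(1-3)*11^2 mod 127 = 12, hash=75+12 mod 127 = 87 <-- target
Option C: s[1]='c'->'b', delta=(2-3)*11^2 mod 127 = 6, hash=75+6 mod 127 = 81
Option D: s[1]='c'->'j', delta=(10-3)*11^2 mod 127 = 85, hash=75+85 mod 127 = 33
Option E: s[3]='h'->'b', delta=(2-8)*11^0 mod 127 = 121, hash=75+121 mod 127 = 69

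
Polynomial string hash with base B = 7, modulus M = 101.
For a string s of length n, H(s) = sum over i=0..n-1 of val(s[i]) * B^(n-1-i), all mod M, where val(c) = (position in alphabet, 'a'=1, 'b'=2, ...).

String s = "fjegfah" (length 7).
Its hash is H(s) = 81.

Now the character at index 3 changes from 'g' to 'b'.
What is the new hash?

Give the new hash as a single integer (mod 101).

Answer: 83

Derivation:
val('g') = 7, val('b') = 2
Position k = 3, exponent = n-1-k = 3
B^3 mod M = 7^3 mod 101 = 40
Delta = (2 - 7) * 40 mod 101 = 2
New hash = (81 + 2) mod 101 = 83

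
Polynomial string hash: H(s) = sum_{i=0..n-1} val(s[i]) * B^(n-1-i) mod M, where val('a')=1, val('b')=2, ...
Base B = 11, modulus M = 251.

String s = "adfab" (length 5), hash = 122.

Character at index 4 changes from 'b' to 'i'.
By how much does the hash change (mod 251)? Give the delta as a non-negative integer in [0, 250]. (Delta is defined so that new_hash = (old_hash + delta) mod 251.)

Answer: 7

Derivation:
Delta formula: (val(new) - val(old)) * B^(n-1-k) mod M
  val('i') - val('b') = 9 - 2 = 7
  B^(n-1-k) = 11^0 mod 251 = 1
  Delta = 7 * 1 mod 251 = 7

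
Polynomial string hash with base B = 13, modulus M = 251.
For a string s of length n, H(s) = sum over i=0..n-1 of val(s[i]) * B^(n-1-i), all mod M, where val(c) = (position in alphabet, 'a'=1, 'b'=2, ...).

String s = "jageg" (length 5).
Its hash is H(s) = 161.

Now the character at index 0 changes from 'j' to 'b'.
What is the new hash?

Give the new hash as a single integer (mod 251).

Answer: 83

Derivation:
val('j') = 10, val('b') = 2
Position k = 0, exponent = n-1-k = 4
B^4 mod M = 13^4 mod 251 = 198
Delta = (2 - 10) * 198 mod 251 = 173
New hash = (161 + 173) mod 251 = 83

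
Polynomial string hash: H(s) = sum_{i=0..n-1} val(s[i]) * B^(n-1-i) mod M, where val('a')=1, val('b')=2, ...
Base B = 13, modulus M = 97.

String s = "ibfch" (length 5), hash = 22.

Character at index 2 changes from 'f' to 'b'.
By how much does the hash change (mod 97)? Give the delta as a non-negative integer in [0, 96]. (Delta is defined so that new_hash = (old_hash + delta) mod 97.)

Delta formula: (val(new) - val(old)) * B^(n-1-k) mod M
  val('b') - val('f') = 2 - 6 = -4
  B^(n-1-k) = 13^2 mod 97 = 72
  Delta = -4 * 72 mod 97 = 3

Answer: 3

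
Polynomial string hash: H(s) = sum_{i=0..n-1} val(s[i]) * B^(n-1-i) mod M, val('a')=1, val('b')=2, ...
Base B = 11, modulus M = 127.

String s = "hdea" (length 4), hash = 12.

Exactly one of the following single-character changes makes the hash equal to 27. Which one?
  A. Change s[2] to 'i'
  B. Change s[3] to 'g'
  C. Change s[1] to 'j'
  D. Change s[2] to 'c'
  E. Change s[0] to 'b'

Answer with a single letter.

Option A: s[2]='e'->'i', delta=(9-5)*11^1 mod 127 = 44, hash=12+44 mod 127 = 56
Option B: s[3]='a'->'g', delta=(7-1)*11^0 mod 127 = 6, hash=12+6 mod 127 = 18
Option C: s[1]='d'->'j', delta=(10-4)*11^2 mod 127 = 91, hash=12+91 mod 127 = 103
Option D: s[2]='e'->'c', delta=(3-5)*11^1 mod 127 = 105, hash=12+105 mod 127 = 117
Option E: s[0]='h'->'b', delta=(2-8)*11^3 mod 127 = 15, hash=12+15 mod 127 = 27 <-- target

Answer: E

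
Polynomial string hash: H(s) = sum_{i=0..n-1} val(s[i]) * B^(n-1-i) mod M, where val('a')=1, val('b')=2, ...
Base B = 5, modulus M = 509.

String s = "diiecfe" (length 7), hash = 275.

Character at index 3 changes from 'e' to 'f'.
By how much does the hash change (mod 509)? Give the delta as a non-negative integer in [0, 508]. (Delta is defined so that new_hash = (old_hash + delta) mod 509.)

Delta formula: (val(new) - val(old)) * B^(n-1-k) mod M
  val('f') - val('e') = 6 - 5 = 1
  B^(n-1-k) = 5^3 mod 509 = 125
  Delta = 1 * 125 mod 509 = 125

Answer: 125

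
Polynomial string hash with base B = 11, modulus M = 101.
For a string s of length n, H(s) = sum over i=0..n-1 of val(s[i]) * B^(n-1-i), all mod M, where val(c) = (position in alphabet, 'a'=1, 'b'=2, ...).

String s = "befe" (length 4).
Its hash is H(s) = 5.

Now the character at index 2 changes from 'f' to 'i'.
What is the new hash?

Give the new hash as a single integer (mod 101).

val('f') = 6, val('i') = 9
Position k = 2, exponent = n-1-k = 1
B^1 mod M = 11^1 mod 101 = 11
Delta = (9 - 6) * 11 mod 101 = 33
New hash = (5 + 33) mod 101 = 38

Answer: 38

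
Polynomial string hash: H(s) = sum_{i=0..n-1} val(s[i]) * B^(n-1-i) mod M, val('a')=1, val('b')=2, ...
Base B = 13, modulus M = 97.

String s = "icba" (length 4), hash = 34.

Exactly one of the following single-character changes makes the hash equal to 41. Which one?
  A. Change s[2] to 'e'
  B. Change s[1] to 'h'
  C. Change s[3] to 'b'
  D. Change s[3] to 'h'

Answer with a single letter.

Answer: D

Derivation:
Option A: s[2]='b'->'e', delta=(5-2)*13^1 mod 97 = 39, hash=34+39 mod 97 = 73
Option B: s[1]='c'->'h', delta=(8-3)*13^2 mod 97 = 69, hash=34+69 mod 97 = 6
Option C: s[3]='a'->'b', delta=(2-1)*13^0 mod 97 = 1, hash=34+1 mod 97 = 35
Option D: s[3]='a'->'h', delta=(8-1)*13^0 mod 97 = 7, hash=34+7 mod 97 = 41 <-- target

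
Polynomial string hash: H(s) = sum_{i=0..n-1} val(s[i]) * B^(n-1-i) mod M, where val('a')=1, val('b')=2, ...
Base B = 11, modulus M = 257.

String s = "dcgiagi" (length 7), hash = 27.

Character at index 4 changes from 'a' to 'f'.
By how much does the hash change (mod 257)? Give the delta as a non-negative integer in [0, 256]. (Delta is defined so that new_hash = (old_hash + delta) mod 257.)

Answer: 91

Derivation:
Delta formula: (val(new) - val(old)) * B^(n-1-k) mod M
  val('f') - val('a') = 6 - 1 = 5
  B^(n-1-k) = 11^2 mod 257 = 121
  Delta = 5 * 121 mod 257 = 91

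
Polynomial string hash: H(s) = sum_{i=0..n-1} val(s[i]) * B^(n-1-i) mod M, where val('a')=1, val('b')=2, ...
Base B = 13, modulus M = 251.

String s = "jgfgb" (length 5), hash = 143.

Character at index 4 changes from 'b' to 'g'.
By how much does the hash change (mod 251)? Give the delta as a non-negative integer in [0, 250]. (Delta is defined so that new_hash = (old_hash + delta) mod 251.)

Delta formula: (val(new) - val(old)) * B^(n-1-k) mod M
  val('g') - val('b') = 7 - 2 = 5
  B^(n-1-k) = 13^0 mod 251 = 1
  Delta = 5 * 1 mod 251 = 5

Answer: 5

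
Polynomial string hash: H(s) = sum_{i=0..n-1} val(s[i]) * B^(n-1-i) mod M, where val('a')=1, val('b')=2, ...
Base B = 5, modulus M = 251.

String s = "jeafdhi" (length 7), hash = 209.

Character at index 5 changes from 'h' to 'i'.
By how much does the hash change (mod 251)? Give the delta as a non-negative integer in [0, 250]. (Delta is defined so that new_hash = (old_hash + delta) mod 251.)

Delta formula: (val(new) - val(old)) * B^(n-1-k) mod M
  val('i') - val('h') = 9 - 8 = 1
  B^(n-1-k) = 5^1 mod 251 = 5
  Delta = 1 * 5 mod 251 = 5

Answer: 5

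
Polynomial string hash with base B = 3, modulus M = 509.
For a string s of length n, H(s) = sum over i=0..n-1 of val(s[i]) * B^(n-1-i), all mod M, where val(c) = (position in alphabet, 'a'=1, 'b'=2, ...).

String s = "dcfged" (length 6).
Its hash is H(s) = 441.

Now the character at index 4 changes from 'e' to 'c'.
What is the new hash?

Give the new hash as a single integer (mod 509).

val('e') = 5, val('c') = 3
Position k = 4, exponent = n-1-k = 1
B^1 mod M = 3^1 mod 509 = 3
Delta = (3 - 5) * 3 mod 509 = 503
New hash = (441 + 503) mod 509 = 435

Answer: 435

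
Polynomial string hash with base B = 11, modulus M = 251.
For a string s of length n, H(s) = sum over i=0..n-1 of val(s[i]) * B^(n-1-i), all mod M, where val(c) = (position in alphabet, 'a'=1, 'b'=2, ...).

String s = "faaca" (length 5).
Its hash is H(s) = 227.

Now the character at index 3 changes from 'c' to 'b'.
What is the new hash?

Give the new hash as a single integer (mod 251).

val('c') = 3, val('b') = 2
Position k = 3, exponent = n-1-k = 1
B^1 mod M = 11^1 mod 251 = 11
Delta = (2 - 3) * 11 mod 251 = 240
New hash = (227 + 240) mod 251 = 216

Answer: 216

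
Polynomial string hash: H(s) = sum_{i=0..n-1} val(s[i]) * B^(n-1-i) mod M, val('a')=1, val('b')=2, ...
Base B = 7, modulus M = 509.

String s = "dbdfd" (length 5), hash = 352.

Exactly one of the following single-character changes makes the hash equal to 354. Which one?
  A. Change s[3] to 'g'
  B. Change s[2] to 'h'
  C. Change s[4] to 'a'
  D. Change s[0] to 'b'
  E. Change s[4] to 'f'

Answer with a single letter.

Option A: s[3]='f'->'g', delta=(7-6)*7^1 mod 509 = 7, hash=352+7 mod 509 = 359
Option B: s[2]='d'->'h', delta=(8-4)*7^2 mod 509 = 196, hash=352+196 mod 509 = 39
Option C: s[4]='d'->'a', delta=(1-4)*7^0 mod 509 = 506, hash=352+506 mod 509 = 349
Option D: s[0]='d'->'b', delta=(2-4)*7^4 mod 509 = 288, hash=352+288 mod 509 = 131
Option E: s[4]='d'->'f', delta=(6-4)*7^0 mod 509 = 2, hash=352+2 mod 509 = 354 <-- target

Answer: E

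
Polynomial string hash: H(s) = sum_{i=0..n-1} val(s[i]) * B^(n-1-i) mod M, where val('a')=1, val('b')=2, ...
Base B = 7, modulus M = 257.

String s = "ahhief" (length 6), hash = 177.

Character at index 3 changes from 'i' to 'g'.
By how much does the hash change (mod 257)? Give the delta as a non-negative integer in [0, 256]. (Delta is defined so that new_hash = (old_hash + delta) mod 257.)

Delta formula: (val(new) - val(old)) * B^(n-1-k) mod M
  val('g') - val('i') = 7 - 9 = -2
  B^(n-1-k) = 7^2 mod 257 = 49
  Delta = -2 * 49 mod 257 = 159

Answer: 159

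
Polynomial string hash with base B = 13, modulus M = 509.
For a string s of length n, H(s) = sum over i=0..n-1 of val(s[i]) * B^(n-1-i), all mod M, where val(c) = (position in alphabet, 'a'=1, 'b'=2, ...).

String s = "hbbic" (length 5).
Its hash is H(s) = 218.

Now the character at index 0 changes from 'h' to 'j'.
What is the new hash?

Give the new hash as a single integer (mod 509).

Answer: 332

Derivation:
val('h') = 8, val('j') = 10
Position k = 0, exponent = n-1-k = 4
B^4 mod M = 13^4 mod 509 = 57
Delta = (10 - 8) * 57 mod 509 = 114
New hash = (218 + 114) mod 509 = 332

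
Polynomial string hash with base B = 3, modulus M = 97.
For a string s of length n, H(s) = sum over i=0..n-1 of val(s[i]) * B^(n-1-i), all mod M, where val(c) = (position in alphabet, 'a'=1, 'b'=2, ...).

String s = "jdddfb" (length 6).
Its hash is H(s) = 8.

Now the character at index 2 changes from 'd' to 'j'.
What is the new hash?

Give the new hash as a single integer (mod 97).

Answer: 73

Derivation:
val('d') = 4, val('j') = 10
Position k = 2, exponent = n-1-k = 3
B^3 mod M = 3^3 mod 97 = 27
Delta = (10 - 4) * 27 mod 97 = 65
New hash = (8 + 65) mod 97 = 73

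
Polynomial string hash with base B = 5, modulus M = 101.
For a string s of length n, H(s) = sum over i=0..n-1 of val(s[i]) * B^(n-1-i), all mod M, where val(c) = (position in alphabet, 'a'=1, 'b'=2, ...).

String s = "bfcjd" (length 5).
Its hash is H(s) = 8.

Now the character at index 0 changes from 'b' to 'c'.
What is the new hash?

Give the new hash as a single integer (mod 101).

Answer: 27

Derivation:
val('b') = 2, val('c') = 3
Position k = 0, exponent = n-1-k = 4
B^4 mod M = 5^4 mod 101 = 19
Delta = (3 - 2) * 19 mod 101 = 19
New hash = (8 + 19) mod 101 = 27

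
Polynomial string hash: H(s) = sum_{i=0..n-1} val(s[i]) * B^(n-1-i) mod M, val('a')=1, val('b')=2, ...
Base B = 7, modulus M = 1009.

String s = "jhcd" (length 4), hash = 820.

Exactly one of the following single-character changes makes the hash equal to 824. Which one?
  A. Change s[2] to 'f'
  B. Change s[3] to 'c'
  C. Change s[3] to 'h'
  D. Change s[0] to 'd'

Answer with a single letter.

Answer: C

Derivation:
Option A: s[2]='c'->'f', delta=(6-3)*7^1 mod 1009 = 21, hash=820+21 mod 1009 = 841
Option B: s[3]='d'->'c', delta=(3-4)*7^0 mod 1009 = 1008, hash=820+1008 mod 1009 = 819
Option C: s[3]='d'->'h', delta=(8-4)*7^0 mod 1009 = 4, hash=820+4 mod 1009 = 824 <-- target
Option D: s[0]='j'->'d', delta=(4-10)*7^3 mod 1009 = 969, hash=820+969 mod 1009 = 780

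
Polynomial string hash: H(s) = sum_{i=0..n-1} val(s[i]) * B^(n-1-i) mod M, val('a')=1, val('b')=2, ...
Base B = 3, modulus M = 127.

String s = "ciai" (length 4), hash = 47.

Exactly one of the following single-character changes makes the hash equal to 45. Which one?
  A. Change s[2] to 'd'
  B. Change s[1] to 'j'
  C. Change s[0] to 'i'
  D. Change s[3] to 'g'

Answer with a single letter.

Option A: s[2]='a'->'d', delta=(4-1)*3^1 mod 127 = 9, hash=47+9 mod 127 = 56
Option B: s[1]='i'->'j', delta=(10-9)*3^2 mod 127 = 9, hash=47+9 mod 127 = 56
Option C: s[0]='c'->'i', delta=(9-3)*3^3 mod 127 = 35, hash=47+35 mod 127 = 82
Option D: s[3]='i'->'g', delta=(7-9)*3^0 mod 127 = 125, hash=47+125 mod 127 = 45 <-- target

Answer: D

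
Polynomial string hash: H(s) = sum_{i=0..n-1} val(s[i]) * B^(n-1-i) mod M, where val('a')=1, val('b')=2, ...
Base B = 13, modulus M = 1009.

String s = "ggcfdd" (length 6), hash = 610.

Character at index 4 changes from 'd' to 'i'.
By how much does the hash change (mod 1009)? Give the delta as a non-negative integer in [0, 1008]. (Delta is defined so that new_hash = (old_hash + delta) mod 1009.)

Delta formula: (val(new) - val(old)) * B^(n-1-k) mod M
  val('i') - val('d') = 9 - 4 = 5
  B^(n-1-k) = 13^1 mod 1009 = 13
  Delta = 5 * 13 mod 1009 = 65

Answer: 65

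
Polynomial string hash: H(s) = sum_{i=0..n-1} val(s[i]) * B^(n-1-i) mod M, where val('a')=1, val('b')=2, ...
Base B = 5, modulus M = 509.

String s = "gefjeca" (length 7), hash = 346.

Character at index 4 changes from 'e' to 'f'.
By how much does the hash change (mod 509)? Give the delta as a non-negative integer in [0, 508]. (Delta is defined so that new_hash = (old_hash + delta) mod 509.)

Answer: 25

Derivation:
Delta formula: (val(new) - val(old)) * B^(n-1-k) mod M
  val('f') - val('e') = 6 - 5 = 1
  B^(n-1-k) = 5^2 mod 509 = 25
  Delta = 1 * 25 mod 509 = 25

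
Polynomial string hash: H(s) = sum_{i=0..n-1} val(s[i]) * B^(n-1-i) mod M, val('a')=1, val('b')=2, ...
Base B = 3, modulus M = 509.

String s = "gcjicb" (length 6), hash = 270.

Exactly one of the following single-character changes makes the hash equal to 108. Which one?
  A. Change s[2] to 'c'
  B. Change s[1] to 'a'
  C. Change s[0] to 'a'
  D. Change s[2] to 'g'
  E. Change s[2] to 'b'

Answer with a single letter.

Answer: B

Derivation:
Option A: s[2]='j'->'c', delta=(3-10)*3^3 mod 509 = 320, hash=270+320 mod 509 = 81
Option B: s[1]='c'->'a', delta=(1-3)*3^4 mod 509 = 347, hash=270+347 mod 509 = 108 <-- target
Option C: s[0]='g'->'a', delta=(1-7)*3^5 mod 509 = 69, hash=270+69 mod 509 = 339
Option D: s[2]='j'->'g', delta=(7-10)*3^3 mod 509 = 428, hash=270+428 mod 509 = 189
Option E: s[2]='j'->'b', delta=(2-10)*3^3 mod 509 = 293, hash=270+293 mod 509 = 54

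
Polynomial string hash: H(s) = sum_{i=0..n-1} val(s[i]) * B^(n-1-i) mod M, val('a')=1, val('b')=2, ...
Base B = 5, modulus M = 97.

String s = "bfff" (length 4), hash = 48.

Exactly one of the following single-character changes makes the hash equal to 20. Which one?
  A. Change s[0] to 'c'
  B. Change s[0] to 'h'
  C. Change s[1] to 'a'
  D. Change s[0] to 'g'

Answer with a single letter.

Option A: s[0]='b'->'c', delta=(3-2)*5^3 mod 97 = 28, hash=48+28 mod 97 = 76
Option B: s[0]='b'->'h', delta=(8-2)*5^3 mod 97 = 71, hash=48+71 mod 97 = 22
Option C: s[1]='f'->'a', delta=(1-6)*5^2 mod 97 = 69, hash=48+69 mod 97 = 20 <-- target
Option D: s[0]='b'->'g', delta=(7-2)*5^3 mod 97 = 43, hash=48+43 mod 97 = 91

Answer: C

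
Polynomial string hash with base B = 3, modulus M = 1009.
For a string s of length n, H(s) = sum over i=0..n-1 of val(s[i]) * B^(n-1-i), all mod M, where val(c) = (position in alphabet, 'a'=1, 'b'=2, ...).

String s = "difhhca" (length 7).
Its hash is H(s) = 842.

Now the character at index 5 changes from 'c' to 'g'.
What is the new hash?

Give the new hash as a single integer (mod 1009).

val('c') = 3, val('g') = 7
Position k = 5, exponent = n-1-k = 1
B^1 mod M = 3^1 mod 1009 = 3
Delta = (7 - 3) * 3 mod 1009 = 12
New hash = (842 + 12) mod 1009 = 854

Answer: 854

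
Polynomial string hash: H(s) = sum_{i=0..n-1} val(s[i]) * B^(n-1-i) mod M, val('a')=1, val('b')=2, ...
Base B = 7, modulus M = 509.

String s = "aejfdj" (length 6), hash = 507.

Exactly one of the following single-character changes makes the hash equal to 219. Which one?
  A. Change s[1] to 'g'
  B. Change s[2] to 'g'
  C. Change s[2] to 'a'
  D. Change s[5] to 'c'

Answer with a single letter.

Option A: s[1]='e'->'g', delta=(7-5)*7^4 mod 509 = 221, hash=507+221 mod 509 = 219 <-- target
Option B: s[2]='j'->'g', delta=(7-10)*7^3 mod 509 = 498, hash=507+498 mod 509 = 496
Option C: s[2]='j'->'a', delta=(1-10)*7^3 mod 509 = 476, hash=507+476 mod 509 = 474
Option D: s[5]='j'->'c', delta=(3-10)*7^0 mod 509 = 502, hash=507+502 mod 509 = 500

Answer: A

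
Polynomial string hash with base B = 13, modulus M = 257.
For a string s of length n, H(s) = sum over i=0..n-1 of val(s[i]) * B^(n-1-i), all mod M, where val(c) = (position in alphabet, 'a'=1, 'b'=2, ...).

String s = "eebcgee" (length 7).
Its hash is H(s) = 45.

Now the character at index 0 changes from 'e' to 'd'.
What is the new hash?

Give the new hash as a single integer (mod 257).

val('e') = 5, val('d') = 4
Position k = 0, exponent = n-1-k = 6
B^6 mod M = 13^6 mod 257 = 92
Delta = (4 - 5) * 92 mod 257 = 165
New hash = (45 + 165) mod 257 = 210

Answer: 210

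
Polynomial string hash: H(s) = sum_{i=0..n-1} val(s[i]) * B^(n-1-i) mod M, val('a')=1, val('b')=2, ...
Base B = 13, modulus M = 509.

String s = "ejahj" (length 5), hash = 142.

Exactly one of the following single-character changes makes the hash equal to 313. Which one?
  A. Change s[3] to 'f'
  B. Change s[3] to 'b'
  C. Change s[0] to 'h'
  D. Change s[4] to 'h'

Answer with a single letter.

Answer: C

Derivation:
Option A: s[3]='h'->'f', delta=(6-8)*13^1 mod 509 = 483, hash=142+483 mod 509 = 116
Option B: s[3]='h'->'b', delta=(2-8)*13^1 mod 509 = 431, hash=142+431 mod 509 = 64
Option C: s[0]='e'->'h', delta=(8-5)*13^4 mod 509 = 171, hash=142+171 mod 509 = 313 <-- target
Option D: s[4]='j'->'h', delta=(8-10)*13^0 mod 509 = 507, hash=142+507 mod 509 = 140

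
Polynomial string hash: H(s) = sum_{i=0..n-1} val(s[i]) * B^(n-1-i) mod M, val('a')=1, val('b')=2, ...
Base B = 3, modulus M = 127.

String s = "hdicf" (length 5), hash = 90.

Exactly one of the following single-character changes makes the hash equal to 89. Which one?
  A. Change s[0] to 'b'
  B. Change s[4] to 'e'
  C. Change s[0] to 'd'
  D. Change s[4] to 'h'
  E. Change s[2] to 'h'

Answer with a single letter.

Answer: B

Derivation:
Option A: s[0]='h'->'b', delta=(2-8)*3^4 mod 127 = 22, hash=90+22 mod 127 = 112
Option B: s[4]='f'->'e', delta=(5-6)*3^0 mod 127 = 126, hash=90+126 mod 127 = 89 <-- target
Option C: s[0]='h'->'d', delta=(4-8)*3^4 mod 127 = 57, hash=90+57 mod 127 = 20
Option D: s[4]='f'->'h', delta=(8-6)*3^0 mod 127 = 2, hash=90+2 mod 127 = 92
Option E: s[2]='i'->'h', delta=(8-9)*3^2 mod 127 = 118, hash=90+118 mod 127 = 81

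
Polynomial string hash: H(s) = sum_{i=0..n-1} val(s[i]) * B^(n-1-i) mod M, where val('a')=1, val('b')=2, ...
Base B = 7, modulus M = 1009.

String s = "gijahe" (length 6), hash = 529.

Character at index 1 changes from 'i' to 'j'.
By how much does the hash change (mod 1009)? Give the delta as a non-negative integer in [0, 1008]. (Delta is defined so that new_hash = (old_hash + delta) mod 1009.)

Delta formula: (val(new) - val(old)) * B^(n-1-k) mod M
  val('j') - val('i') = 10 - 9 = 1
  B^(n-1-k) = 7^4 mod 1009 = 383
  Delta = 1 * 383 mod 1009 = 383

Answer: 383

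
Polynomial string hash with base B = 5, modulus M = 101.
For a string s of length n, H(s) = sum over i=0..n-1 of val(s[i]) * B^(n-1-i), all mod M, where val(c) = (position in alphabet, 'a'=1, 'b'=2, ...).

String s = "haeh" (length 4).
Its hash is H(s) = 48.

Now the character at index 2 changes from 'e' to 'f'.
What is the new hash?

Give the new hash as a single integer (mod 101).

val('e') = 5, val('f') = 6
Position k = 2, exponent = n-1-k = 1
B^1 mod M = 5^1 mod 101 = 5
Delta = (6 - 5) * 5 mod 101 = 5
New hash = (48 + 5) mod 101 = 53

Answer: 53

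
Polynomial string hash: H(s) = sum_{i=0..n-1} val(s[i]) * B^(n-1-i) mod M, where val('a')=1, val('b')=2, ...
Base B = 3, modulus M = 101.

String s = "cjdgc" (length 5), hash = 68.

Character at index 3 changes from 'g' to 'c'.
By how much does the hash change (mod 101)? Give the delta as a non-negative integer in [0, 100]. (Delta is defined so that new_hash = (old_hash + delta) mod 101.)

Answer: 89

Derivation:
Delta formula: (val(new) - val(old)) * B^(n-1-k) mod M
  val('c') - val('g') = 3 - 7 = -4
  B^(n-1-k) = 3^1 mod 101 = 3
  Delta = -4 * 3 mod 101 = 89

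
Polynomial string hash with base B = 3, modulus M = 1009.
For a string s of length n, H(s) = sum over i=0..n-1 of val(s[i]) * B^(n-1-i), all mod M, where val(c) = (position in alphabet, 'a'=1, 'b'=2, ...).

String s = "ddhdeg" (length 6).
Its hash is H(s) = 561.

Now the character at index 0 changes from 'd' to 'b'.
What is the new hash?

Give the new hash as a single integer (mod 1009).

val('d') = 4, val('b') = 2
Position k = 0, exponent = n-1-k = 5
B^5 mod M = 3^5 mod 1009 = 243
Delta = (2 - 4) * 243 mod 1009 = 523
New hash = (561 + 523) mod 1009 = 75

Answer: 75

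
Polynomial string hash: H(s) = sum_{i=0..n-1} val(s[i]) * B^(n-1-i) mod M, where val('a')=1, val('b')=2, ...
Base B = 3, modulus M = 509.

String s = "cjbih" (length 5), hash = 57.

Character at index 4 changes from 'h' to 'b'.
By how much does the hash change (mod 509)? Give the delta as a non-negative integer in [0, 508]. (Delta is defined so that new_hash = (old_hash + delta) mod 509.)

Answer: 503

Derivation:
Delta formula: (val(new) - val(old)) * B^(n-1-k) mod M
  val('b') - val('h') = 2 - 8 = -6
  B^(n-1-k) = 3^0 mod 509 = 1
  Delta = -6 * 1 mod 509 = 503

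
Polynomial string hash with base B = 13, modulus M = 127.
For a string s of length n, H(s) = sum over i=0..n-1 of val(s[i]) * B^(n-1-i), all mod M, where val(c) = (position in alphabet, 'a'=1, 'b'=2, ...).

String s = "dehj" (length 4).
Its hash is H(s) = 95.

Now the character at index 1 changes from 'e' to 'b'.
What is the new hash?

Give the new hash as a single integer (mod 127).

val('e') = 5, val('b') = 2
Position k = 1, exponent = n-1-k = 2
B^2 mod M = 13^2 mod 127 = 42
Delta = (2 - 5) * 42 mod 127 = 1
New hash = (95 + 1) mod 127 = 96

Answer: 96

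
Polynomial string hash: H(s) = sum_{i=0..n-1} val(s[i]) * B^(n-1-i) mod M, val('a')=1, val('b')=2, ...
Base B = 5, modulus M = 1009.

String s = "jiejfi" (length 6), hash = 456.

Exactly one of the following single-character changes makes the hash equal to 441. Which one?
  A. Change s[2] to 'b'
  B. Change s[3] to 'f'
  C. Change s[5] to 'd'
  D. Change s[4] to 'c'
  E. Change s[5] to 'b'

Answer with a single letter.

Answer: D

Derivation:
Option A: s[2]='e'->'b', delta=(2-5)*5^3 mod 1009 = 634, hash=456+634 mod 1009 = 81
Option B: s[3]='j'->'f', delta=(6-10)*5^2 mod 1009 = 909, hash=456+909 mod 1009 = 356
Option C: s[5]='i'->'d', delta=(4-9)*5^0 mod 1009 = 1004, hash=456+1004 mod 1009 = 451
Option D: s[4]='f'->'c', delta=(3-6)*5^1 mod 1009 = 994, hash=456+994 mod 1009 = 441 <-- target
Option E: s[5]='i'->'b', delta=(2-9)*5^0 mod 1009 = 1002, hash=456+1002 mod 1009 = 449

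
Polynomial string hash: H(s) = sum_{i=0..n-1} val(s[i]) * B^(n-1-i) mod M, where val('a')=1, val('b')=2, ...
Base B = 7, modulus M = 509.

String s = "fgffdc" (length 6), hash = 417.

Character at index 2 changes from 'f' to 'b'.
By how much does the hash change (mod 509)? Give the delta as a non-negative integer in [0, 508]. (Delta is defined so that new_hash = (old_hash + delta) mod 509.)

Delta formula: (val(new) - val(old)) * B^(n-1-k) mod M
  val('b') - val('f') = 2 - 6 = -4
  B^(n-1-k) = 7^3 mod 509 = 343
  Delta = -4 * 343 mod 509 = 155

Answer: 155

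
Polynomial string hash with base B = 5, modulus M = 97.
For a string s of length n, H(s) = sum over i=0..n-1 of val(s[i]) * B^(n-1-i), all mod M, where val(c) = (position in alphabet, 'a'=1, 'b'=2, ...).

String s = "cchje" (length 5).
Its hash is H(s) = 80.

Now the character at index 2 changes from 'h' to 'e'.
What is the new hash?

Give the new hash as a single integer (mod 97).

val('h') = 8, val('e') = 5
Position k = 2, exponent = n-1-k = 2
B^2 mod M = 5^2 mod 97 = 25
Delta = (5 - 8) * 25 mod 97 = 22
New hash = (80 + 22) mod 97 = 5

Answer: 5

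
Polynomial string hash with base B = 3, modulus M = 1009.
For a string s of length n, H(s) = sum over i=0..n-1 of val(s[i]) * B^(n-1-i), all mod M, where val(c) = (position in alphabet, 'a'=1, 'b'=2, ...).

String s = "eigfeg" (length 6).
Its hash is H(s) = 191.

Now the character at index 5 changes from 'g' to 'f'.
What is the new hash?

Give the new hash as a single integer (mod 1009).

val('g') = 7, val('f') = 6
Position k = 5, exponent = n-1-k = 0
B^0 mod M = 3^0 mod 1009 = 1
Delta = (6 - 7) * 1 mod 1009 = 1008
New hash = (191 + 1008) mod 1009 = 190

Answer: 190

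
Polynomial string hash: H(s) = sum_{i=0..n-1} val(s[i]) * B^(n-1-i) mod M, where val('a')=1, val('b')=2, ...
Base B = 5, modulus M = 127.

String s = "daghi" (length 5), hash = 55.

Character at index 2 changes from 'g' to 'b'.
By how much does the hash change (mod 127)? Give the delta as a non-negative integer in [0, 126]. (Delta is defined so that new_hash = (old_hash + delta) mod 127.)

Delta formula: (val(new) - val(old)) * B^(n-1-k) mod M
  val('b') - val('g') = 2 - 7 = -5
  B^(n-1-k) = 5^2 mod 127 = 25
  Delta = -5 * 25 mod 127 = 2

Answer: 2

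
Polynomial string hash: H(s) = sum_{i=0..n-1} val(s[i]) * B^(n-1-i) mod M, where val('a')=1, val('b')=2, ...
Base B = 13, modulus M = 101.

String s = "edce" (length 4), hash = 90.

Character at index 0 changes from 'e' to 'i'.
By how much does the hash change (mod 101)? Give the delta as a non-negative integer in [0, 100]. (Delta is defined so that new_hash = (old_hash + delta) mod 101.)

Delta formula: (val(new) - val(old)) * B^(n-1-k) mod M
  val('i') - val('e') = 9 - 5 = 4
  B^(n-1-k) = 13^3 mod 101 = 76
  Delta = 4 * 76 mod 101 = 1

Answer: 1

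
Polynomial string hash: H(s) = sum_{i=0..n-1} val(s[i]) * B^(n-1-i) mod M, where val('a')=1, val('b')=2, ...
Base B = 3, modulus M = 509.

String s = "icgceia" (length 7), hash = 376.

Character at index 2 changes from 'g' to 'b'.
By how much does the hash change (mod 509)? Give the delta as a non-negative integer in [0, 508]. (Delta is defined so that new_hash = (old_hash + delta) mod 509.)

Delta formula: (val(new) - val(old)) * B^(n-1-k) mod M
  val('b') - val('g') = 2 - 7 = -5
  B^(n-1-k) = 3^4 mod 509 = 81
  Delta = -5 * 81 mod 509 = 104

Answer: 104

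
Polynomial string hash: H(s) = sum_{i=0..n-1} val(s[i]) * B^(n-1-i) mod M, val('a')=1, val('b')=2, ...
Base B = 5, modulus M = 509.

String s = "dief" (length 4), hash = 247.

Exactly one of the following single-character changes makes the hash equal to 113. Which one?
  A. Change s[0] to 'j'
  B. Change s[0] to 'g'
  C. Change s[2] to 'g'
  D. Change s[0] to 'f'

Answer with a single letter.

Option A: s[0]='d'->'j', delta=(10-4)*5^3 mod 509 = 241, hash=247+241 mod 509 = 488
Option B: s[0]='d'->'g', delta=(7-4)*5^3 mod 509 = 375, hash=247+375 mod 509 = 113 <-- target
Option C: s[2]='e'->'g', delta=(7-5)*5^1 mod 509 = 10, hash=247+10 mod 509 = 257
Option D: s[0]='d'->'f', delta=(6-4)*5^3 mod 509 = 250, hash=247+250 mod 509 = 497

Answer: B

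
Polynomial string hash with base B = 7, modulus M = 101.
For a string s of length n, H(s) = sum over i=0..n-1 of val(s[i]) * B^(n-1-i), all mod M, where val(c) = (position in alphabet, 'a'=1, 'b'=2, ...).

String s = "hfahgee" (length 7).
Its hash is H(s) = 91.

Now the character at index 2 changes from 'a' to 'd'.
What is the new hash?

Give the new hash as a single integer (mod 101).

val('a') = 1, val('d') = 4
Position k = 2, exponent = n-1-k = 4
B^4 mod M = 7^4 mod 101 = 78
Delta = (4 - 1) * 78 mod 101 = 32
New hash = (91 + 32) mod 101 = 22

Answer: 22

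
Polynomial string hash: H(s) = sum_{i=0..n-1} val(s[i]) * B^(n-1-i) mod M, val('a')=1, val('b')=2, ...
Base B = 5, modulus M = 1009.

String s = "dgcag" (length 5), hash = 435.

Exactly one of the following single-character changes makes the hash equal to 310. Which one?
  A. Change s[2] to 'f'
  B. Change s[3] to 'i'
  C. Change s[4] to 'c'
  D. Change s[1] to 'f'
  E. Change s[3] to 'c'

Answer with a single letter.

Option A: s[2]='c'->'f', delta=(6-3)*5^2 mod 1009 = 75, hash=435+75 mod 1009 = 510
Option B: s[3]='a'->'i', delta=(9-1)*5^1 mod 1009 = 40, hash=435+40 mod 1009 = 475
Option C: s[4]='g'->'c', delta=(3-7)*5^0 mod 1009 = 1005, hash=435+1005 mod 1009 = 431
Option D: s[1]='g'->'f', delta=(6-7)*5^3 mod 1009 = 884, hash=435+884 mod 1009 = 310 <-- target
Option E: s[3]='a'->'c', delta=(3-1)*5^1 mod 1009 = 10, hash=435+10 mod 1009 = 445

Answer: D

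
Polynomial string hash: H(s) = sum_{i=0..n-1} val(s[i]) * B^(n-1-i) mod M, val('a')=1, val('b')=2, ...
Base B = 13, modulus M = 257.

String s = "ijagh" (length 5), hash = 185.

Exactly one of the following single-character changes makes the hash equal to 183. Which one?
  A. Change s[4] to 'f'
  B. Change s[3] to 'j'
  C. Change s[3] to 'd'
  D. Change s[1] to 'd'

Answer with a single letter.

Answer: A

Derivation:
Option A: s[4]='h'->'f', delta=(6-8)*13^0 mod 257 = 255, hash=185+255 mod 257 = 183 <-- target
Option B: s[3]='g'->'j', delta=(10-7)*13^1 mod 257 = 39, hash=185+39 mod 257 = 224
Option C: s[3]='g'->'d', delta=(4-7)*13^1 mod 257 = 218, hash=185+218 mod 257 = 146
Option D: s[1]='j'->'d', delta=(4-10)*13^3 mod 257 = 182, hash=185+182 mod 257 = 110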